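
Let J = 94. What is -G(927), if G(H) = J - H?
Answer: 833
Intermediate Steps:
G(H) = 94 - H
-G(927) = -(94 - 1*927) = -(94 - 927) = -1*(-833) = 833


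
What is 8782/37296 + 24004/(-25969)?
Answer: -333596713/484269912 ≈ -0.68887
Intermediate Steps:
8782/37296 + 24004/(-25969) = 8782*(1/37296) + 24004*(-1/25969) = 4391/18648 - 24004/25969 = -333596713/484269912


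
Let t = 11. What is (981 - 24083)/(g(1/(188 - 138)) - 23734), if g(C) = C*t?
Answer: 1155100/1186689 ≈ 0.97338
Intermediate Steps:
g(C) = 11*C (g(C) = C*11 = 11*C)
(981 - 24083)/(g(1/(188 - 138)) - 23734) = (981 - 24083)/(11/(188 - 138) - 23734) = -23102/(11/50 - 23734) = -23102/(-1186689/50) = -23102*(-50/1186689) = 1155100/1186689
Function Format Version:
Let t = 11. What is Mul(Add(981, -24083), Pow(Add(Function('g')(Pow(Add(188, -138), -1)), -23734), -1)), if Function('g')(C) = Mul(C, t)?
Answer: Rational(1155100, 1186689) ≈ 0.97338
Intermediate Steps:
Function('g')(C) = Mul(11, C) (Function('g')(C) = Mul(C, 11) = Mul(11, C))
Mul(Add(981, -24083), Pow(Add(Function('g')(Pow(Add(188, -138), -1)), -23734), -1)) = Mul(Add(981, -24083), Pow(Add(Mul(11, Pow(Add(188, -138), -1)), -23734), -1)) = Mul(-23102, Pow(Add(Mul(11, Pow(50, -1)), -23734), -1)) = Mul(-23102, Pow(Add(Mul(11, Rational(1, 50)), -23734), -1)) = Mul(-23102, Pow(Add(Rational(11, 50), -23734), -1)) = Mul(-23102, Pow(Rational(-1186689, 50), -1)) = Mul(-23102, Rational(-50, 1186689)) = Rational(1155100, 1186689)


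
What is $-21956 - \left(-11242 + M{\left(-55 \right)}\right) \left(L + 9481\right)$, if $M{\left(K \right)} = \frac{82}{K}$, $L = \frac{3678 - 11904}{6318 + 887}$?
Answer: $\frac{42228944140668}{396275} \approx 1.0656 \cdot 10^{8}$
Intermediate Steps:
$L = - \frac{8226}{7205} \approx -1.1417$
$-21956 - \left(-11242 + M{\left(-55 \right)}\right) \left(L + 9481\right) = -21956 - \left(-11242 + \frac{82}{-55}\right) \left(- \frac{8226}{7205} + 9481\right) = -21956 - \left(-11242 + 82 \left(- \frac{1}{55}\right)\right) \frac{68302379}{7205} = -21956 - \left(-11242 - \frac{82}{55}\right) \frac{68302379}{7205} = -21956 - \left(- \frac{618392}{55}\right) \frac{68302379}{7205} = -21956 - - \frac{42237644754568}{396275} = -21956 + \frac{42237644754568}{396275} = \frac{42228944140668}{396275}$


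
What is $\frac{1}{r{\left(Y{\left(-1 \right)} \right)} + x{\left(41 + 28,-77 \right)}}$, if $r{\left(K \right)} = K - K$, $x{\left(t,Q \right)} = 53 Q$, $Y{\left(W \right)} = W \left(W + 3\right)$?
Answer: $- \frac{1}{4081} \approx -0.00024504$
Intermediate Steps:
$Y{\left(W \right)} = W \left(3 + W\right)$
$r{\left(K \right)} = 0$
$\frac{1}{r{\left(Y{\left(-1 \right)} \right)} + x{\left(41 + 28,-77 \right)}} = \frac{1}{0 + 53 \left(-77\right)} = \frac{1}{0 - 4081} = \frac{1}{-4081} = - \frac{1}{4081}$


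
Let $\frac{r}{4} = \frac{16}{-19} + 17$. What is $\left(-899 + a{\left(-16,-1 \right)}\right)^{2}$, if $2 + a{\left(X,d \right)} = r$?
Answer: $\frac{252523881}{361} \approx 6.9951 \cdot 10^{5}$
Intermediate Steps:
$r = \frac{1228}{19}$ ($r = 4 \left(\frac{16}{-19} + 17\right) = 4 \left(16 \left(- \frac{1}{19}\right) + 17\right) = 4 \left(- \frac{16}{19} + 17\right) = 4 \cdot \frac{307}{19} = \frac{1228}{19} \approx 64.632$)
$a{\left(X,d \right)} = \frac{1190}{19}$ ($a{\left(X,d \right)} = -2 + \frac{1228}{19} = \frac{1190}{19}$)
$\left(-899 + a{\left(-16,-1 \right)}\right)^{2} = \left(-899 + \frac{1190}{19}\right)^{2} = \left(- \frac{15891}{19}\right)^{2} = \frac{252523881}{361}$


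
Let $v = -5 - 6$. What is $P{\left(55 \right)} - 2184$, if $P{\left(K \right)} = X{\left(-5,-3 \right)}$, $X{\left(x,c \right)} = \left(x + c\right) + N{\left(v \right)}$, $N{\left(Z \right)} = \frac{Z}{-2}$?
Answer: $- \frac{4373}{2} \approx -2186.5$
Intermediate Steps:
$v = -11$ ($v = -5 - 6 = -11$)
$N{\left(Z \right)} = - \frac{Z}{2}$ ($N{\left(Z \right)} = Z \left(- \frac{1}{2}\right) = - \frac{Z}{2}$)
$X{\left(x,c \right)} = \frac{11}{2} + c + x$ ($X{\left(x,c \right)} = \left(x + c\right) - - \frac{11}{2} = \left(c + x\right) + \frac{11}{2} = \frac{11}{2} + c + x$)
$P{\left(K \right)} = - \frac{5}{2}$ ($P{\left(K \right)} = \frac{11}{2} - 3 - 5 = - \frac{5}{2}$)
$P{\left(55 \right)} - 2184 = - \frac{5}{2} - 2184 = - \frac{4373}{2}$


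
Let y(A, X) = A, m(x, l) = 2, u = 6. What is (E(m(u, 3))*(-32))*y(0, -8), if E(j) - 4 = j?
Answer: 0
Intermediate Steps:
E(j) = 4 + j
(E(m(u, 3))*(-32))*y(0, -8) = ((4 + 2)*(-32))*0 = (6*(-32))*0 = -192*0 = 0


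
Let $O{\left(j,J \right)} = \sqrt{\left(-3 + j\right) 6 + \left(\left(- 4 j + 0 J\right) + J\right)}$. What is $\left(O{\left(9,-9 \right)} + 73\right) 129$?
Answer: $9417 + 387 i \approx 9417.0 + 387.0 i$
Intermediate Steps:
$O{\left(j,J \right)} = \sqrt{-18 + J + 2 j}$ ($O{\left(j,J \right)} = \sqrt{\left(-18 + 6 j\right) + \left(\left(- 4 j + 0\right) + J\right)} = \sqrt{\left(-18 + 6 j\right) + \left(- 4 j + J\right)} = \sqrt{\left(-18 + 6 j\right) + \left(J - 4 j\right)} = \sqrt{-18 + J + 2 j}$)
$\left(O{\left(9,-9 \right)} + 73\right) 129 = \left(\sqrt{-18 - 9 + 2 \cdot 9} + 73\right) 129 = \left(\sqrt{-18 - 9 + 18} + 73\right) 129 = \left(\sqrt{-9} + 73\right) 129 = \left(3 i + 73\right) 129 = \left(73 + 3 i\right) 129 = 9417 + 387 i$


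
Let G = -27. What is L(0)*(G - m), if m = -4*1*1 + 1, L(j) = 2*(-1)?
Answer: 48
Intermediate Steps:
L(j) = -2
m = -3 (m = -4*1 + 1 = -4 + 1 = -3)
L(0)*(G - m) = -2*(-27 - 1*(-3)) = -2*(-27 + 3) = -2*(-24) = 48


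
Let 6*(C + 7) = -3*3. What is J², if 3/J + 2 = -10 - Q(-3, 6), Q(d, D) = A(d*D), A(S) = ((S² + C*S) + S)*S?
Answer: 1/7562500 ≈ 1.3223e-7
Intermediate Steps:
C = -17/2 (C = -7 + (-3*3)/6 = -7 + (⅙)*(-9) = -7 - 3/2 = -17/2 ≈ -8.5000)
A(S) = S*(S² - 15*S/2) (A(S) = ((S² - 17*S/2) + S)*S = (S² - 15*S/2)*S = S*(S² - 15*S/2))
Q(d, D) = D²*d²*(-15/2 + D*d) (Q(d, D) = (d*D)²*(-15/2 + d*D) = (D*d)²*(-15/2 + D*d) = (D²*d²)*(-15/2 + D*d) = D²*d²*(-15/2 + D*d))
J = 1/2750 (J = 3/(-2 + (-10 - 6²*(-3)²*(-15/2 + 6*(-3)))) = 3/(-2 + (-10 - 36*9*(-15/2 - 18))) = 3/(-2 + (-10 - 36*9*(-51)/2)) = 3/(-2 + (-10 - 1*(-8262))) = 3/(-2 + (-10 + 8262)) = 3/(-2 + 8252) = 3/8250 = 3*(1/8250) = 1/2750 ≈ 0.00036364)
J² = (1/2750)² = 1/7562500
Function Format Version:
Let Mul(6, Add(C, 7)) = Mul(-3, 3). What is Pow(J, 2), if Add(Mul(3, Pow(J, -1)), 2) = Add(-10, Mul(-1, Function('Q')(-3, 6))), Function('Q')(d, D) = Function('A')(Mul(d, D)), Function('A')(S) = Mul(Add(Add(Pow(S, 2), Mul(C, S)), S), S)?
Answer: Rational(1, 7562500) ≈ 1.3223e-7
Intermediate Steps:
C = Rational(-17, 2) (C = Add(-7, Mul(Rational(1, 6), Mul(-3, 3))) = Add(-7, Mul(Rational(1, 6), -9)) = Add(-7, Rational(-3, 2)) = Rational(-17, 2) ≈ -8.5000)
Function('A')(S) = Mul(S, Add(Pow(S, 2), Mul(Rational(-15, 2), S))) (Function('A')(S) = Mul(Add(Add(Pow(S, 2), Mul(Rational(-17, 2), S)), S), S) = Mul(Add(Pow(S, 2), Mul(Rational(-15, 2), S)), S) = Mul(S, Add(Pow(S, 2), Mul(Rational(-15, 2), S))))
Function('Q')(d, D) = Mul(Pow(D, 2), Pow(d, 2), Add(Rational(-15, 2), Mul(D, d))) (Function('Q')(d, D) = Mul(Pow(Mul(d, D), 2), Add(Rational(-15, 2), Mul(d, D))) = Mul(Pow(Mul(D, d), 2), Add(Rational(-15, 2), Mul(D, d))) = Mul(Mul(Pow(D, 2), Pow(d, 2)), Add(Rational(-15, 2), Mul(D, d))) = Mul(Pow(D, 2), Pow(d, 2), Add(Rational(-15, 2), Mul(D, d))))
J = Rational(1, 2750) (J = Mul(3, Pow(Add(-2, Add(-10, Mul(-1, Mul(Pow(6, 2), Pow(-3, 2), Add(Rational(-15, 2), Mul(6, -3)))))), -1)) = Mul(3, Pow(Add(-2, Add(-10, Mul(-1, Mul(36, 9, Add(Rational(-15, 2), -18))))), -1)) = Mul(3, Pow(Add(-2, Add(-10, Mul(-1, Mul(36, 9, Rational(-51, 2))))), -1)) = Mul(3, Pow(Add(-2, Add(-10, Mul(-1, -8262))), -1)) = Mul(3, Pow(Add(-2, Add(-10, 8262)), -1)) = Mul(3, Pow(Add(-2, 8252), -1)) = Mul(3, Pow(8250, -1)) = Mul(3, Rational(1, 8250)) = Rational(1, 2750) ≈ 0.00036364)
Pow(J, 2) = Pow(Rational(1, 2750), 2) = Rational(1, 7562500)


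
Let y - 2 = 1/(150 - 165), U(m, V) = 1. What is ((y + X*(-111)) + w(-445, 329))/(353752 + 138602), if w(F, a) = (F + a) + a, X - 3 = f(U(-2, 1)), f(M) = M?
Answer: -1718/3692655 ≈ -0.00046525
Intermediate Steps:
y = 29/15 (y = 2 + 1/(150 - 165) = 2 + 1/(-15) = 2 - 1/15 = 29/15 ≈ 1.9333)
X = 4 (X = 3 + 1 = 4)
w(F, a) = F + 2*a
((y + X*(-111)) + w(-445, 329))/(353752 + 138602) = ((29/15 + 4*(-111)) + (-445 + 2*329))/(353752 + 138602) = ((29/15 - 444) + (-445 + 658))/492354 = (-6631/15 + 213)*(1/492354) = -3436/15*1/492354 = -1718/3692655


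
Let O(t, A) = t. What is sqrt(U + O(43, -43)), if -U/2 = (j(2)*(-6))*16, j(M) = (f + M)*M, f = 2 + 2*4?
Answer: sqrt(4651) ≈ 68.198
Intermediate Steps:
f = 10 (f = 2 + 8 = 10)
j(M) = M*(10 + M) (j(M) = (10 + M)*M = M*(10 + M))
U = 4608 (U = -2*(2*(10 + 2))*(-6)*16 = -2*(2*12)*(-6)*16 = -2*24*(-6)*16 = -(-288)*16 = -2*(-2304) = 4608)
sqrt(U + O(43, -43)) = sqrt(4608 + 43) = sqrt(4651)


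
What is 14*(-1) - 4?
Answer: -18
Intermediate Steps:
14*(-1) - 4 = -14 - 4 = -18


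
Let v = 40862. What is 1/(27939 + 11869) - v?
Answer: -1626634495/39808 ≈ -40862.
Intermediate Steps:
1/(27939 + 11869) - v = 1/(27939 + 11869) - 1*40862 = 1/39808 - 40862 = -1626634495/39808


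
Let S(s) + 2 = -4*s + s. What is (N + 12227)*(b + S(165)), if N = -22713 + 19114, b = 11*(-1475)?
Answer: -144277416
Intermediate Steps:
S(s) = -2 - 3*s (S(s) = -2 + (-4*s + s) = -2 - 3*s)
b = -16225
N = -3599
(N + 12227)*(b + S(165)) = (-3599 + 12227)*(-16225 + (-2 - 3*165)) = 8628*(-16225 + (-2 - 495)) = 8628*(-16225 - 497) = 8628*(-16722) = -144277416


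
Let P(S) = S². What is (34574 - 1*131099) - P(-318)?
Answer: -197649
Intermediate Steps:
(34574 - 1*131099) - P(-318) = (34574 - 1*131099) - 1*(-318)² = (34574 - 131099) - 1*101124 = -96525 - 101124 = -197649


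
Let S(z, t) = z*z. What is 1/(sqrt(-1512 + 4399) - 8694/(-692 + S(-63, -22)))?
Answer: 28490238/30927124987 + 10738729*sqrt(2887)/30927124987 ≈ 0.019578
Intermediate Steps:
S(z, t) = z**2
1/(sqrt(-1512 + 4399) - 8694/(-692 + S(-63, -22))) = 1/(sqrt(-1512 + 4399) - 8694/(-692 + (-63)**2)) = 1/(sqrt(2887) - 8694/(-692 + 3969)) = 1/(sqrt(2887) - 8694/3277) = 1/(-8694/3277 + sqrt(2887))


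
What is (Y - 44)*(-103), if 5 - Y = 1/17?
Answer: 68392/17 ≈ 4023.1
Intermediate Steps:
Y = 84/17 (Y = 5 - 1/17 = 84/17 ≈ 4.9412)
(Y - 44)*(-103) = (84/17 - 44)*(-103) = -664/17*(-103) = 68392/17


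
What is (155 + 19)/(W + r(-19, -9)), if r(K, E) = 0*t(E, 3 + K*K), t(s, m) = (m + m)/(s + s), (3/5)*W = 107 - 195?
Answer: -261/220 ≈ -1.1864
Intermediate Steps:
W = -440/3 (W = 5*(107 - 195)/3 = (5/3)*(-88) = -440/3 ≈ -146.67)
t(s, m) = m/s (t(s, m) = (2*m)/((2*s)) = (2*m)*(1/(2*s)) = m/s)
r(K, E) = 0 (r(K, E) = 0*((3 + K*K)/E) = 0*((3 + K**2)/E) = 0)
(155 + 19)/(W + r(-19, -9)) = (155 + 19)/(-440/3 + 0) = 174/(-440/3) = 174*(-3/440) = -261/220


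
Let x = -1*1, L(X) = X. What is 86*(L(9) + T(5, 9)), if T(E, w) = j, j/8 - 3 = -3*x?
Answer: 4902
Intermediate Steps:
x = -1
j = 48 (j = 24 + 8*(-3*(-1)) = 24 + 8*3 = 24 + 24 = 48)
T(E, w) = 48
86*(L(9) + T(5, 9)) = 86*(9 + 48) = 86*57 = 4902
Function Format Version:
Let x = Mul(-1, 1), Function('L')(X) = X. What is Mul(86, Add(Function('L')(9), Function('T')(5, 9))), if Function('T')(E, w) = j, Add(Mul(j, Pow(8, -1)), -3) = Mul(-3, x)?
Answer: 4902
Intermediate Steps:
x = -1
j = 48 (j = Add(24, Mul(8, Mul(-3, -1))) = Add(24, Mul(8, 3)) = Add(24, 24) = 48)
Function('T')(E, w) = 48
Mul(86, Add(Function('L')(9), Function('T')(5, 9))) = Mul(86, Add(9, 48)) = Mul(86, 57) = 4902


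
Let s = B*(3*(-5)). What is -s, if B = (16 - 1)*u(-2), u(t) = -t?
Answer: 450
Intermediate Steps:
B = 30 (B = (16 - 1)*(-1*(-2)) = 15*2 = 30)
s = -450 (s = 30*(3*(-5)) = 30*(-15) = -450)
-s = -1*(-450) = 450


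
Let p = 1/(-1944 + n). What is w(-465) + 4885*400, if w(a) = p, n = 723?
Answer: 2385833999/1221 ≈ 1.9540e+6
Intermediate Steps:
p = -1/1221 (p = 1/(-1944 + 723) = 1/(-1221) = -1/1221 ≈ -0.00081900)
w(a) = -1/1221
w(-465) + 4885*400 = -1/1221 + 4885*400 = -1/1221 + 1954000 = 2385833999/1221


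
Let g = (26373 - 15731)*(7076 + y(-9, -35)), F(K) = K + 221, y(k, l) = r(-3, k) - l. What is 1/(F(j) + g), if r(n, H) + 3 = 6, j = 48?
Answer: 1/75707457 ≈ 1.3209e-8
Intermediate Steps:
r(n, H) = 3 (r(n, H) = -3 + 6 = 3)
y(k, l) = 3 - l
F(K) = 221 + K
g = 75707188 (g = (26373 - 15731)*(7076 + (3 - 1*(-35))) = 10642*(7076 + (3 + 35)) = 10642*(7076 + 38) = 10642*7114 = 75707188)
1/(F(j) + g) = 1/((221 + 48) + 75707188) = 1/(269 + 75707188) = 1/75707457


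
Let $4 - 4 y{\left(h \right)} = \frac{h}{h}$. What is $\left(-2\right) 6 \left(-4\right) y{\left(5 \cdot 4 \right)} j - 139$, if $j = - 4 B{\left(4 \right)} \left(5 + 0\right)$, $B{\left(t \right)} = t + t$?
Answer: $-5899$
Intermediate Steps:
$B{\left(t \right)} = 2 t$
$j = -160$ ($j = - 4 \cdot 2 \cdot 4 \left(5 + 0\right) = \left(-4\right) 8 \cdot 5 = \left(-32\right) 5 = -160$)
$y{\left(h \right)} = \frac{3}{4}$ ($y{\left(h \right)} = 1 - \frac{h \frac{1}{h}}{4} = 1 - \frac{1}{4} = \frac{3}{4}$)
$\left(-2\right) 6 \left(-4\right) y{\left(5 \cdot 4 \right)} j - 139 = \left(-2\right) 6 \left(-4\right) \frac{3}{4} \left(-160\right) - 139 = \left(-12\right) \left(-4\right) \frac{3}{4} \left(-160\right) - 139 = 48 \cdot \frac{3}{4} \left(-160\right) - 139 = 36 \left(-160\right) - 139 = -5760 - 139 = -5899$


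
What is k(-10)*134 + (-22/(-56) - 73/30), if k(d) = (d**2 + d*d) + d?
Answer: 10692343/420 ≈ 25458.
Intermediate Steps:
k(d) = d + 2*d**2 (k(d) = (d**2 + d**2) + d = 2*d**2 + d = d + 2*d**2)
k(-10)*134 + (-22/(-56) - 73/30) = -10*(1 + 2*(-10))*134 + (-22/(-56) - 73/30) = -10*(1 - 20)*134 + (-22*(-1/56) - 73*1/30) = -10*(-19)*134 + (11/28 - 73/30) = 190*134 - 857/420 = 25460 - 857/420 = 10692343/420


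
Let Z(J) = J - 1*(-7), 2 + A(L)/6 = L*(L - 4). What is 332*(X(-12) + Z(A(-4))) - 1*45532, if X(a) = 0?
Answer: 16552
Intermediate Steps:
A(L) = -12 + 6*L*(-4 + L) (A(L) = -12 + 6*(L*(L - 4)) = -12 + 6*(L*(-4 + L)) = -12 + 6*L*(-4 + L))
Z(J) = 7 + J (Z(J) = J + 7 = 7 + J)
332*(X(-12) + Z(A(-4))) - 1*45532 = 332*(0 + (7 + (-12 - 24*(-4) + 6*(-4)**2))) - 1*45532 = 332*(0 + (7 + (-12 + 96 + 6*16))) - 45532 = 332*(0 + (7 + (-12 + 96 + 96))) - 45532 = 332*(0 + (7 + 180)) - 45532 = 332*(0 + 187) - 45532 = 332*187 - 45532 = 62084 - 45532 = 16552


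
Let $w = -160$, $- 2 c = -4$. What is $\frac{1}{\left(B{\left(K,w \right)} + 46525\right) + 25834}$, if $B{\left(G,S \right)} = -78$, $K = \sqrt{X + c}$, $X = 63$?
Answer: $\frac{1}{72281} \approx 1.3835 \cdot 10^{-5}$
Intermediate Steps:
$c = 2$ ($c = \left(- \frac{1}{2}\right) \left(-4\right) = 2$)
$K = \sqrt{65}$ ($K = \sqrt{63 + 2} = \sqrt{65} \approx 8.0623$)
$\frac{1}{\left(B{\left(K,w \right)} + 46525\right) + 25834} = \frac{1}{\left(-78 + 46525\right) + 25834} = \frac{1}{46447 + 25834} = \frac{1}{72281}$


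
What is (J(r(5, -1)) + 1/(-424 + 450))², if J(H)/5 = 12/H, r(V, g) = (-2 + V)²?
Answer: 273529/6084 ≈ 44.959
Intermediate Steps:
J(H) = 60/H (J(H) = 5*(12/H) = 60/H)
(J(r(5, -1)) + 1/(-424 + 450))² = (60/((-2 + 5)²) + 1/(-424 + 450))² = (60/(3²) + 1/26)² = (60/9 + 1/26)² = (60*(⅑) + 1/26)² = (20/3 + 1/26)² = (523/78)² = 273529/6084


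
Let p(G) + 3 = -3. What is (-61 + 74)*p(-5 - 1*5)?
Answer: -78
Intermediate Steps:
p(G) = -6 (p(G) = -3 - 3 = -6)
(-61 + 74)*p(-5 - 1*5) = (-61 + 74)*(-6) = 13*(-6) = -78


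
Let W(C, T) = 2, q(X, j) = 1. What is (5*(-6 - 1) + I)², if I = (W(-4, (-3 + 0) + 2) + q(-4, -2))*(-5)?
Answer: 2500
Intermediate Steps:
I = -15 (I = (2 + 1)*(-5) = 3*(-5) = -15)
(5*(-6 - 1) + I)² = (5*(-6 - 1) - 15)² = (5*(-7) - 15)² = (-35 - 15)² = (-50)² = 2500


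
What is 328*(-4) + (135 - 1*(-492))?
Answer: -685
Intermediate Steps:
328*(-4) + (135 - 1*(-492)) = -1312 + (135 + 492) = -1312 + 627 = -685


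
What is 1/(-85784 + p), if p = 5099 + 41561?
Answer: -1/39124 ≈ -2.5560e-5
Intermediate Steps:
p = 46660
1/(-85784 + p) = 1/(-85784 + 46660) = 1/(-39124) = -1/39124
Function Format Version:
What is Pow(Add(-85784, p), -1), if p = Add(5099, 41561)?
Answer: Rational(-1, 39124) ≈ -2.5560e-5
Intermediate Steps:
p = 46660
Pow(Add(-85784, p), -1) = Pow(Add(-85784, 46660), -1) = Pow(-39124, -1) = Rational(-1, 39124)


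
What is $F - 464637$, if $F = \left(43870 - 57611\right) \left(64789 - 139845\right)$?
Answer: $1030879859$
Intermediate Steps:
$F = 1031344496$ ($F = \left(-13741\right) \left(-75056\right) = 1031344496$)
$F - 464637 = 1031344496 - 464637 = 1030879859$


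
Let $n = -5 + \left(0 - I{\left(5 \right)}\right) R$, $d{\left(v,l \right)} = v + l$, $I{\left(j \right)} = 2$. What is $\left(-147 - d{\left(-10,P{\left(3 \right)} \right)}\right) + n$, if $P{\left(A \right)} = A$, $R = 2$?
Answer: $-149$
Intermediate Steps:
$d{\left(v,l \right)} = l + v$
$n = -9$ ($n = -5 + \left(0 - 2\right) 2 = -5 - 4 = -9$)
$\left(-147 - d{\left(-10,P{\left(3 \right)} \right)}\right) + n = \left(-147 - \left(3 - 10\right)\right) - 9 = \left(-147 - -7\right) - 9 = \left(-147 + 7\right) - 9 = -140 - 9 = -149$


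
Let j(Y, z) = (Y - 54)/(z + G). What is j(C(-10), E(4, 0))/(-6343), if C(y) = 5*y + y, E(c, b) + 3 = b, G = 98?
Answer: 6/31715 ≈ 0.00018918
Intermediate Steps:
E(c, b) = -3 + b
C(y) = 6*y
j(Y, z) = (-54 + Y)/(98 + z) (j(Y, z) = (Y - 54)/(z + 98) = (-54 + Y)/(98 + z))
j(C(-10), E(4, 0))/(-6343) = ((-54 + 6*(-10))/(98 + (-3 + 0)))/(-6343) = ((-54 - 60)/(98 - 3))*(-1/6343) = (-114/95)*(-1/6343) = ((1/95)*(-114))*(-1/6343) = -6/5*(-1/6343) = 6/31715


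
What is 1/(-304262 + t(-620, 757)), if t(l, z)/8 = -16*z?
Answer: -1/401158 ≈ -2.4928e-6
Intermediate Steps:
t(l, z) = -128*z (t(l, z) = 8*(-16*z) = -128*z)
1/(-304262 + t(-620, 757)) = 1/(-304262 - 128*757) = 1/(-304262 - 96896) = 1/(-401158) = -1/401158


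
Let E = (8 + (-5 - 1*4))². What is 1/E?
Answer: 1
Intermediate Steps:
E = 1 (E = (8 + (-5 - 4))² = (8 - 9)² = (-1)² = 1)
1/E = 1/1 = 1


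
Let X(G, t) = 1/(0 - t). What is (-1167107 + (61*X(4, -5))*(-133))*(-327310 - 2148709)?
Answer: 14468983477312/5 ≈ 2.8938e+12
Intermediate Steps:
X(G, t) = -1/t (X(G, t) = 1/(-t) = -1/t)
(-1167107 + (61*X(4, -5))*(-133))*(-327310 - 2148709) = (-1167107 + (61*(-1/(-5)))*(-133))*(-327310 - 2148709) = (-1167107 + (61*(-1*(-1/5)))*(-133))*(-2476019) = (-1167107 + (61*(1/5))*(-133))*(-2476019) = (-1167107 + (61/5)*(-133))*(-2476019) = (-1167107 - 8113/5)*(-2476019) = -5843648/5*(-2476019) = 14468983477312/5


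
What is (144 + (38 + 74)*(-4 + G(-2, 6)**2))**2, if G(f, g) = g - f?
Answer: 47114496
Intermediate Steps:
(144 + (38 + 74)*(-4 + G(-2, 6)**2))**2 = (144 + (38 + 74)*(-4 + (6 - 1*(-2))**2))**2 = (144 + 112*(-4 + (6 + 2)**2))**2 = (144 + 112*(-4 + 8**2))**2 = (144 + 112*(-4 + 64))**2 = (144 + 112*60)**2 = (144 + 6720)**2 = 6864**2 = 47114496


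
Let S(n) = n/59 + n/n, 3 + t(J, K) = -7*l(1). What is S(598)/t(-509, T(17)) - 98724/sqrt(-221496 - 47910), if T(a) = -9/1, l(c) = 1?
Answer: -657/590 + 16454*I*sqrt(3326)/4989 ≈ -1.1136 + 190.2*I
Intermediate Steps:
T(a) = -9 (T(a) = -9*1 = -9)
t(J, K) = -10 (t(J, K) = -3 - 7*1 = -3 - 7 = -10)
S(n) = 1 + n/59 (S(n) = n*(1/59) + 1 = n/59 + 1 = 1 + n/59)
S(598)/t(-509, T(17)) - 98724/sqrt(-221496 - 47910) = (1 + (1/59)*598)/(-10) - 98724/sqrt(-221496 - 47910) = (1 + 598/59)*(-1/10) - 98724*(-I*sqrt(3326)/29934) = (657/59)*(-1/10) - 98724*(-I*sqrt(3326)/29934) = -657/590 - (-16454)*I*sqrt(3326)/4989 = -657/590 + 16454*I*sqrt(3326)/4989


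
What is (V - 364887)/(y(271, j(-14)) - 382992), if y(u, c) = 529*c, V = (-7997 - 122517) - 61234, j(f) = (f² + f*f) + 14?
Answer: 556635/168218 ≈ 3.3090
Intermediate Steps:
j(f) = 14 + 2*f² (j(f) = (f² + f²) + 14 = 2*f² + 14 = 14 + 2*f²)
V = -191748 (V = -130514 - 61234 = -191748)
(V - 364887)/(y(271, j(-14)) - 382992) = (-191748 - 364887)/(529*(14 + 2*(-14)²) - 382992) = -556635/(529*(14 + 2*196) - 382992) = -556635/(529*(14 + 392) - 382992) = -556635/(529*406 - 382992) = -556635/(214774 - 382992) = -556635/(-168218) = -556635*(-1/168218) = 556635/168218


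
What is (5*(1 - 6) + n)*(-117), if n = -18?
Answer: 5031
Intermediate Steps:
(5*(1 - 6) + n)*(-117) = (5*(1 - 6) - 18)*(-117) = (5*(-5) - 18)*(-117) = (-25 - 18)*(-117) = -43*(-117) = 5031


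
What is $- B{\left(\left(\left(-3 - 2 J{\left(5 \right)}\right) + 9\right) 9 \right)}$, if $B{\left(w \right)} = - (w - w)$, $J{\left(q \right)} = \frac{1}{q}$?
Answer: $0$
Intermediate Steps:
$B{\left(w \right)} = 0$ ($B{\left(w \right)} = \left(-1\right) 0 = 0$)
$- B{\left(\left(\left(-3 - 2 J{\left(5 \right)}\right) + 9\right) 9 \right)} = \left(-1\right) 0 = 0$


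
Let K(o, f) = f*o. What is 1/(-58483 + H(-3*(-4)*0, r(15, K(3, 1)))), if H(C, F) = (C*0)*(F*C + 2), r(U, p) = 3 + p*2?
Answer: -1/58483 ≈ -1.7099e-5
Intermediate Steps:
r(U, p) = 3 + 2*p
H(C, F) = 0 (H(C, F) = 0*(C*F + 2) = 0*(2 + C*F) = 0)
1/(-58483 + H(-3*(-4)*0, r(15, K(3, 1)))) = 1/(-58483 + 0) = 1/(-58483) = -1/58483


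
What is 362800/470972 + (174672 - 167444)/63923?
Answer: 6648862504/7526485789 ≈ 0.88340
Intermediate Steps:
362800/470972 + (174672 - 167444)/63923 = 362800*(1/470972) + 7228*(1/63923) = 90700/117743 + 7228/63923 = 6648862504/7526485789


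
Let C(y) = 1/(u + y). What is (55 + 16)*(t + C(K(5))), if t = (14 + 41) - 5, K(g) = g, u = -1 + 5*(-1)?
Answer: 3479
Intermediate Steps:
u = -6 (u = -1 - 5 = -6)
t = 50 (t = 55 - 5 = 50)
C(y) = 1/(-6 + y)
(55 + 16)*(t + C(K(5))) = (55 + 16)*(50 + 1/(-6 + 5)) = 71*(50 + 1/(-1)) = 71*(50 - 1) = 71*49 = 3479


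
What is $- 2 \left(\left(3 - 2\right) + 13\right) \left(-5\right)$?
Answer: $140$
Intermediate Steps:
$- 2 \left(\left(3 - 2\right) + 13\right) \left(-5\right) = - 2 \left(1 + 13\right) \left(-5\right) = \left(-2\right) 14 \left(-5\right) = \left(-28\right) \left(-5\right) = 140$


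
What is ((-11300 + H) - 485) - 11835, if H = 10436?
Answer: -13184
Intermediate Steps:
((-11300 + H) - 485) - 11835 = ((-11300 + 10436) - 485) - 11835 = (-864 - 485) - 11835 = -1349 - 11835 = -13184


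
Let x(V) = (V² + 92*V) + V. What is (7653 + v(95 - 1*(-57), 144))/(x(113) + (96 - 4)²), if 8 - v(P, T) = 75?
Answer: 3793/15871 ≈ 0.23899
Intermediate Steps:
v(P, T) = -67 (v(P, T) = 8 - 1*75 = 8 - 75 = -67)
x(V) = V² + 93*V
(7653 + v(95 - 1*(-57), 144))/(x(113) + (96 - 4)²) = (7653 - 67)/(113*(93 + 113) + (96 - 4)²) = 7586/(113*206 + 92²) = 7586/(23278 + 8464) = 7586/31742 = 7586*(1/31742) = 3793/15871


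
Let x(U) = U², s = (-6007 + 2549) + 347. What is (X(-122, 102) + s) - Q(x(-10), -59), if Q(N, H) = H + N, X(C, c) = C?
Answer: -3274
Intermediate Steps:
s = -3111 (s = -3458 + 347 = -3111)
(X(-122, 102) + s) - Q(x(-10), -59) = (-122 - 3111) - (-59 + (-10)²) = -3233 - (-59 + 100) = -3233 - 1*41 = -3233 - 41 = -3274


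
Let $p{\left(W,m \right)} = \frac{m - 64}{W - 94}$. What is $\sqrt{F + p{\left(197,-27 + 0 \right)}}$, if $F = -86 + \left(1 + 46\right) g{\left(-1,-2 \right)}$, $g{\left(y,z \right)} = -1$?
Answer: $\frac{i \sqrt{1420370}}{103} \approx 11.571 i$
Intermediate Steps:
$p{\left(W,m \right)} = \frac{-64 + m}{-94 + W}$
$F = -133$ ($F = -86 + \left(1 + 46\right) \left(-1\right) = -86 + 47 \left(-1\right) = -86 - 47 = -133$)
$\sqrt{F + p{\left(197,-27 + 0 \right)}} = \sqrt{-133 + \frac{-64 + \left(-27 + 0\right)}{-94 + 197}} = \sqrt{-133 + \frac{-64 - 27}{103}} = \sqrt{-133 + \frac{1}{103} \left(-91\right)} = \sqrt{-133 - \frac{91}{103}} = \sqrt{- \frac{13790}{103}} = \frac{i \sqrt{1420370}}{103}$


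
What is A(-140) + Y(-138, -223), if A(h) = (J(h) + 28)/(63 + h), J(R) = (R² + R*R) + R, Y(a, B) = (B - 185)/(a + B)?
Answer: -2011336/3971 ≈ -506.51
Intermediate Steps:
Y(a, B) = (-185 + B)/(B + a)
J(R) = R + 2*R² (J(R) = (R² + R²) + R = 2*R² + R = R + 2*R²)
A(h) = (28 + h*(1 + 2*h))/(63 + h) (A(h) = (h*(1 + 2*h) + 28)/(63 + h) = (28 + h*(1 + 2*h))/(63 + h))
A(-140) + Y(-138, -223) = (28 - 140*(1 + 2*(-140)))/(63 - 140) + (-185 - 223)/(-223 - 138) = (28 - 140*(1 - 280))/(-77) - 408/(-361) = -(28 - 140*(-279))/77 - 1/361*(-408) = -(28 + 39060)/77 + 408/361 = -1/77*39088 + 408/361 = -5584/11 + 408/361 = -2011336/3971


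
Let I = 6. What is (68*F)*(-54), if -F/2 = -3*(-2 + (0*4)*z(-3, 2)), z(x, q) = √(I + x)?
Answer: 44064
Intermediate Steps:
z(x, q) = √(6 + x)
F = -12 (F = -(-6)*(-2 + (0*4)*√(6 - 3)) = -(-6)*(-2 + 0*√3) = -(-6)*(-2 + 0) = -(-6)*(-2) = -2*6 = -12)
(68*F)*(-54) = (68*(-12))*(-54) = -816*(-54) = 44064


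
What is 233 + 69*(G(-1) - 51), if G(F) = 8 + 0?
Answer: -2734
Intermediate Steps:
G(F) = 8
233 + 69*(G(-1) - 51) = 233 + 69*(8 - 51) = 233 + 69*(-43) = 233 - 2967 = -2734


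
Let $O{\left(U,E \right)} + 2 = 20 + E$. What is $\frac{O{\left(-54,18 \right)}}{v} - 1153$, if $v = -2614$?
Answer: $- \frac{1506989}{1307} \approx -1153.0$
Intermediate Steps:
$O{\left(U,E \right)} = 18 + E$ ($O{\left(U,E \right)} = -2 + \left(20 + E\right) = 18 + E$)
$\frac{O{\left(-54,18 \right)}}{v} - 1153 = \frac{18 + 18}{-2614} - 1153 = 36 \left(- \frac{1}{2614}\right) - 1153 = - \frac{18}{1307} - 1153 = - \frac{1506989}{1307}$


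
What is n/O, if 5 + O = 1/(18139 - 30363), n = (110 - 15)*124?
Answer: -143998720/61121 ≈ -2356.0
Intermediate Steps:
n = 11780 (n = 95*124 = 11780)
O = -61121/12224 (O = -5 + 1/(18139 - 30363) = -5 + 1/(-12224) = -5 - 1/12224 = -61121/12224 ≈ -5.0001)
n/O = 11780/(-61121/12224) = 11780*(-12224/61121) = -143998720/61121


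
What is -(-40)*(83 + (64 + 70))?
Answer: 8680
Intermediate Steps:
-(-40)*(83 + (64 + 70)) = -(-40)*(83 + 134) = -(-40)*217 = -1*(-8680) = 8680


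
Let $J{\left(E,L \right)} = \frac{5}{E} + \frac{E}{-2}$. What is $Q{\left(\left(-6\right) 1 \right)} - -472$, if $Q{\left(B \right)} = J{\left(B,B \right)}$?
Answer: $\frac{2845}{6} \approx 474.17$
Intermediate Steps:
$J{\left(E,L \right)} = \frac{5}{E} - \frac{E}{2}$ ($J{\left(E,L \right)} = \frac{5}{E} + E \left(- \frac{1}{2}\right) = \frac{5}{E} - \frac{E}{2}$)
$Q{\left(B \right)} = \frac{5}{B} - \frac{B}{2}$
$Q{\left(\left(-6\right) 1 \right)} - -472 = \left(\frac{5}{\left(-6\right) 1} - \frac{\left(-6\right) 1}{2}\right) - -472 = \left(\frac{5}{-6} - -3\right) + 472 = \left(5 \left(- \frac{1}{6}\right) + 3\right) + 472 = \left(- \frac{5}{6} + 3\right) + 472 = \frac{13}{6} + 472 = \frac{2845}{6}$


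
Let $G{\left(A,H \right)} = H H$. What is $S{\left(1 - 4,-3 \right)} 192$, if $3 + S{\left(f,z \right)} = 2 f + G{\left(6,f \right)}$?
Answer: $0$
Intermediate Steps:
$G{\left(A,H \right)} = H^{2}$
$S{\left(f,z \right)} = -3 + f^{2} + 2 f$ ($S{\left(f,z \right)} = -3 + \left(2 f + f^{2}\right) = -3 + \left(f^{2} + 2 f\right) = -3 + f^{2} + 2 f$)
$S{\left(1 - 4,-3 \right)} 192 = \left(-3 + \left(1 - 4\right)^{2} + 2 \left(1 - 4\right)\right) 192 = \left(-3 + \left(-3\right)^{2} + 2 \left(-3\right)\right) 192 = \left(-3 + 9 - 6\right) 192 = 0 \cdot 192 = 0$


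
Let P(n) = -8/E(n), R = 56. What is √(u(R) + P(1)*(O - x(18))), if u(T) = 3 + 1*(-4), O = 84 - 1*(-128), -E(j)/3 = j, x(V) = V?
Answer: √4647/3 ≈ 22.723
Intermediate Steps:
E(j) = -3*j
O = 212 (O = 84 + 128 = 212)
P(n) = 8/(3*n) (P(n) = -8*(-1/(3*n)) = -(-8)/(3*n) = 8/(3*n))
u(T) = -1 (u(T) = 3 - 4 = -1)
√(u(R) + P(1)*(O - x(18))) = √(-1 + ((8/3)/1)*(212 - 1*18)) = √(-1 + ((8/3)*1)*(212 - 18)) = √(-1 + (8/3)*194) = √(-1 + 1552/3) = √(1549/3) = √4647/3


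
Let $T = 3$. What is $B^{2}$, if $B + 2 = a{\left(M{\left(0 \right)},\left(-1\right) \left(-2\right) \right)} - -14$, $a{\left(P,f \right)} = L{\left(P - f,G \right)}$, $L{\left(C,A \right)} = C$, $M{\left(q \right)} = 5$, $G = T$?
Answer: $225$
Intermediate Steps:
$G = 3$
$a{\left(P,f \right)} = P - f$
$B = 15$ ($B = -2 + \left(\left(5 - \left(-1\right) \left(-2\right)\right) - -14\right) = -2 + \left(\left(5 - 2\right) + 14\right) = -2 + \left(3 + 14\right) = -2 + 17 = 15$)
$B^{2} = 15^{2} = 225$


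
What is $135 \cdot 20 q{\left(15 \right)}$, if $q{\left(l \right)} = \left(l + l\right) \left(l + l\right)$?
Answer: $2430000$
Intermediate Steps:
$q{\left(l \right)} = 4 l^{2}$ ($q{\left(l \right)} = 2 l 2 l = 4 l^{2}$)
$135 \cdot 20 q{\left(15 \right)} = 135 \cdot 20 \cdot 4 \cdot 15^{2} = 2700 \cdot 4 \cdot 225 = 2700 \cdot 900 = 2430000$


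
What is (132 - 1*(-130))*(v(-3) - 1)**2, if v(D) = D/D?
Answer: 0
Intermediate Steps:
v(D) = 1
(132 - 1*(-130))*(v(-3) - 1)**2 = (132 - 1*(-130))*(1 - 1)**2 = (132 + 130)*0**2 = 262*0 = 0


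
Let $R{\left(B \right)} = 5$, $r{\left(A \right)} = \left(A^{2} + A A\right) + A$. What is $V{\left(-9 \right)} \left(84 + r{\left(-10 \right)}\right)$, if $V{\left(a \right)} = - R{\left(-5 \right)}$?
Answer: $-1370$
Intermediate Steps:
$r{\left(A \right)} = A + 2 A^{2}$ ($r{\left(A \right)} = \left(A^{2} + A^{2}\right) + A = 2 A^{2} + A = A + 2 A^{2}$)
$V{\left(a \right)} = -5$ ($V{\left(a \right)} = \left(-1\right) 5 = -5$)
$V{\left(-9 \right)} \left(84 + r{\left(-10 \right)}\right) = - 5 \left(84 - 10 \left(1 + 2 \left(-10\right)\right)\right) = - 5 \left(84 - 10 \left(1 - 20\right)\right) = - 5 \left(84 - -190\right) = - 5 \left(84 + 190\right) = \left(-5\right) 274 = -1370$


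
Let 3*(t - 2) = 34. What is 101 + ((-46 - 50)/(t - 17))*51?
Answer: 15799/11 ≈ 1436.3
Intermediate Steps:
t = 40/3 (t = 2 + (1/3)*34 = 2 + 34/3 = 40/3 ≈ 13.333)
101 + ((-46 - 50)/(t - 17))*51 = 101 + ((-46 - 50)/(40/3 - 17))*51 = 101 - 96/(-11/3)*51 = 101 - 96*(-3/11)*51 = 101 + (288/11)*51 = 101 + 14688/11 = 15799/11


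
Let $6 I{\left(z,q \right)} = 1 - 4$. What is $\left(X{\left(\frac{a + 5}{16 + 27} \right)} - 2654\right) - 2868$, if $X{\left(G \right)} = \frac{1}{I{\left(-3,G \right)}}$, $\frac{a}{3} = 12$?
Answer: $-5524$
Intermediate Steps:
$I{\left(z,q \right)} = - \frac{1}{2}$ ($I{\left(z,q \right)} = \frac{1 - 4}{6} = \frac{1}{6} \left(-3\right) = - \frac{1}{2}$)
$a = 36$ ($a = 3 \cdot 12 = 36$)
$X{\left(G \right)} = -2$ ($X{\left(G \right)} = \frac{1}{- \frac{1}{2}} = -2$)
$\left(X{\left(\frac{a + 5}{16 + 27} \right)} - 2654\right) - 2868 = \left(-2 - 2654\right) - 2868 = -2656 - 2868 = -5524$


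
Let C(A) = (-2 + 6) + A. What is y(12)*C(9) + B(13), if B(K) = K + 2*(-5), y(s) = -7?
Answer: -88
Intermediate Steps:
C(A) = 4 + A
B(K) = -10 + K (B(K) = K - 10 = -10 + K)
y(12)*C(9) + B(13) = -7*(4 + 9) + (-10 + 13) = -7*13 + 3 = -91 + 3 = -88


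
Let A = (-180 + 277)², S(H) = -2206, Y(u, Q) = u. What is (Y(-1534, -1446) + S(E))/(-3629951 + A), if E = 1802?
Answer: 1870/1810271 ≈ 0.0010330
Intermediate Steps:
A = 9409 (A = 97² = 9409)
(Y(-1534, -1446) + S(E))/(-3629951 + A) = (-1534 - 2206)/(-3629951 + 9409) = -3740/(-3620542) = -3740*(-1/3620542) = 1870/1810271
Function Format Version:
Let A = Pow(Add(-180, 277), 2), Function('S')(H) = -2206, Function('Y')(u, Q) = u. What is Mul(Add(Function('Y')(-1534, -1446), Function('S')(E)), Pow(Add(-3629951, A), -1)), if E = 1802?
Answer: Rational(1870, 1810271) ≈ 0.0010330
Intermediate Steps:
A = 9409 (A = Pow(97, 2) = 9409)
Mul(Add(Function('Y')(-1534, -1446), Function('S')(E)), Pow(Add(-3629951, A), -1)) = Mul(Add(-1534, -2206), Pow(Add(-3629951, 9409), -1)) = Mul(-3740, Pow(-3620542, -1)) = Mul(-3740, Rational(-1, 3620542)) = Rational(1870, 1810271)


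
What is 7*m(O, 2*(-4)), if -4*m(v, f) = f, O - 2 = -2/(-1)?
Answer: 14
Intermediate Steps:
O = 4 (O = 2 - 2/(-1) = 2 - 2*(-1) = 2 + 2 = 4)
m(v, f) = -f/4
7*m(O, 2*(-4)) = 7*(-(-4)/2) = 7*(-¼*(-8)) = 7*2 = 14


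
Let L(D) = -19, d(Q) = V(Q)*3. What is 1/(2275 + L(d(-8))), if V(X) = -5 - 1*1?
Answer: 1/2256 ≈ 0.00044326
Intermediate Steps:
V(X) = -6 (V(X) = -5 - 1 = -6)
d(Q) = -18 (d(Q) = -6*3 = -18)
1/(2275 + L(d(-8))) = 1/(2275 - 19) = 1/2256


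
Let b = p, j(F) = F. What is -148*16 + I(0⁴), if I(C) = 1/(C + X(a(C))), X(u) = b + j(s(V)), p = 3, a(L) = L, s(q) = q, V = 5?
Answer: -18943/8 ≈ -2367.9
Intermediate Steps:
b = 3
X(u) = 8 (X(u) = 3 + 5 = 8)
I(C) = 1/(8 + C) (I(C) = 1/(C + 8) = 1/(8 + C))
-148*16 + I(0⁴) = -148*16 + 1/(8 + 0⁴) = -2368 + 1/(8 + 0) = -2368 + 1/8 = -2368 + ⅛ = -18943/8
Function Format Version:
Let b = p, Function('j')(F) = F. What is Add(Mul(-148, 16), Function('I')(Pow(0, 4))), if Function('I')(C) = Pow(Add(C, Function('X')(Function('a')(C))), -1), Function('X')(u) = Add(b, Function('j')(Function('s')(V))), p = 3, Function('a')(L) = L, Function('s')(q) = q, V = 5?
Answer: Rational(-18943, 8) ≈ -2367.9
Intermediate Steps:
b = 3
Function('X')(u) = 8 (Function('X')(u) = Add(3, 5) = 8)
Function('I')(C) = Pow(Add(8, C), -1) (Function('I')(C) = Pow(Add(C, 8), -1) = Pow(Add(8, C), -1))
Add(Mul(-148, 16), Function('I')(Pow(0, 4))) = Add(Mul(-148, 16), Pow(Add(8, Pow(0, 4)), -1)) = Add(-2368, Pow(Add(8, 0), -1)) = Add(-2368, Pow(8, -1)) = Add(-2368, Rational(1, 8)) = Rational(-18943, 8)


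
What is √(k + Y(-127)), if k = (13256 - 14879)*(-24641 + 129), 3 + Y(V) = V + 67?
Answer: √39782913 ≈ 6307.4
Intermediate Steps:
Y(V) = 64 + V (Y(V) = -3 + (V + 67) = -3 + (67 + V) = 64 + V)
k = 39782976 (k = -1623*(-24512) = 39782976)
√(k + Y(-127)) = √(39782976 + (64 - 127)) = √(39782976 - 63) = √39782913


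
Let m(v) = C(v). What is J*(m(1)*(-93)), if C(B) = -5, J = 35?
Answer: 16275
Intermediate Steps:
m(v) = -5
J*(m(1)*(-93)) = 35*(-5*(-93)) = 35*465 = 16275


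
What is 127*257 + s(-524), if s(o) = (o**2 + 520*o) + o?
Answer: 34211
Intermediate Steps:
s(o) = o**2 + 521*o
127*257 + s(-524) = 127*257 - 524*(521 - 524) = 32639 - 524*(-3) = 32639 + 1572 = 34211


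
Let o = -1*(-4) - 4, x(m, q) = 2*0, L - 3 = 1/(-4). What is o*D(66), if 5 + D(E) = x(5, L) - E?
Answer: 0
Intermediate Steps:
L = 11/4 (L = 3 + 1/(-4) = 3 - ¼ = 11/4 ≈ 2.7500)
x(m, q) = 0
o = 0 (o = 4 - 4 = 0)
D(E) = -5 - E (D(E) = -5 + (0 - E) = -5 - E)
o*D(66) = 0*(-5 - 1*66) = 0*(-5 - 66) = 0*(-71) = 0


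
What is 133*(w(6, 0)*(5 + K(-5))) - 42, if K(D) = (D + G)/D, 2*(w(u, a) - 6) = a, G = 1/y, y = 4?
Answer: 47061/10 ≈ 4706.1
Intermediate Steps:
G = ¼ (G = 1/4 = ¼ ≈ 0.25000)
w(u, a) = 6 + a/2
K(D) = (¼ + D)/D (K(D) = (D + ¼)/D = (¼ + D)/D)
133*(w(6, 0)*(5 + K(-5))) - 42 = 133*((6 + (½)*0)*(5 + (¼ - 5)/(-5))) - 42 = 133*((6 + 0)*(5 - ⅕*(-19/4))) - 42 = 133*(6*(5 + 19/20)) - 42 = 133*(6*(119/20)) - 42 = 133*(357/10) - 42 = 47481/10 - 42 = 47061/10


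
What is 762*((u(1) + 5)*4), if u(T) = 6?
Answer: 33528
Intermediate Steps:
762*((u(1) + 5)*4) = 762*((6 + 5)*4) = 762*(11*4) = 762*44 = 33528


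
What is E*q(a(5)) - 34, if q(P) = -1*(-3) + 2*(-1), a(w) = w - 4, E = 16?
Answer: -18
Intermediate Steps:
a(w) = -4 + w
q(P) = 1 (q(P) = 3 - 2 = 1)
E*q(a(5)) - 34 = 16*1 - 34 = 16 - 34 = -18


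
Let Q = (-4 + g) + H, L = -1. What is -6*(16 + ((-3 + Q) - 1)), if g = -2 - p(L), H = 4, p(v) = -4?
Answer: -84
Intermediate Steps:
g = 2 (g = -2 - 1*(-4) = -2 + 4 = 2)
Q = 2 (Q = (-4 + 2) + 4 = -2 + 4 = 2)
-6*(16 + ((-3 + Q) - 1)) = -6*(16 + ((-3 + 2) - 1)) = -6*(16 + (-1 - 1)) = -6*(16 - 2) = -6*14 = -84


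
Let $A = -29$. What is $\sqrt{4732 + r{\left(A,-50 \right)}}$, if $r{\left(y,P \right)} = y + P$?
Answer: $3 \sqrt{517} \approx 68.213$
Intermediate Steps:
$r{\left(y,P \right)} = P + y$
$\sqrt{4732 + r{\left(A,-50 \right)}} = \sqrt{4732 - 79} = \sqrt{4653} = 3 \sqrt{517}$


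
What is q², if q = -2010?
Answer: 4040100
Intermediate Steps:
q² = (-2010)² = 4040100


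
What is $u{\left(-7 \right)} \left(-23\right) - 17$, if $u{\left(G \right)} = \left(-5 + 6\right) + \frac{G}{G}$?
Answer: $-63$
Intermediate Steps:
$u{\left(G \right)} = 2$ ($u{\left(G \right)} = 1 + 1 = 2$)
$u{\left(-7 \right)} \left(-23\right) - 17 = 2 \left(-23\right) - 17 = -46 - 17 = -63$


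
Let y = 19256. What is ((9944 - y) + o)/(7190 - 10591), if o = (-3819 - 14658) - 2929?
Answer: 30718/3401 ≈ 9.0320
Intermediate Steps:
o = -21406 (o = -18477 - 2929 = -21406)
((9944 - y) + o)/(7190 - 10591) = ((9944 - 1*19256) - 21406)/(7190 - 10591) = ((9944 - 19256) - 21406)/(-3401) = (-9312 - 21406)*(-1/3401) = -30718*(-1/3401) = 30718/3401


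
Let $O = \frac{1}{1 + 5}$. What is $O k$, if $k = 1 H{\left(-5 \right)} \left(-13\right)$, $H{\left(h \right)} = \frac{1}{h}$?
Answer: $\frac{13}{30} \approx 0.43333$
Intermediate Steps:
$k = \frac{13}{5}$ ($k = 1 \frac{1}{-5} \left(-13\right) = 1 \left(- \frac{1}{5}\right) \left(-13\right) = \left(- \frac{1}{5}\right) \left(-13\right) = \frac{13}{5} \approx 2.6$)
$O = \frac{1}{6} \approx 0.16667$
$O k = \frac{1}{6} \cdot \frac{13}{5} = \frac{13}{30}$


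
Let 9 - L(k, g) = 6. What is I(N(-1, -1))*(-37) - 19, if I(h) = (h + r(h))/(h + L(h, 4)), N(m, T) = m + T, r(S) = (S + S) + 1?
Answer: 166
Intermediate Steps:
r(S) = 1 + 2*S (r(S) = 2*S + 1 = 1 + 2*S)
L(k, g) = 3 (L(k, g) = 9 - 1*6 = 9 - 6 = 3)
N(m, T) = T + m
I(h) = (1 + 3*h)/(3 + h) (I(h) = (h + (1 + 2*h))/(h + 3) = (1 + 3*h)/(3 + h))
I(N(-1, -1))*(-37) - 19 = ((1 + 3*(-1 - 1))/(3 + (-1 - 1)))*(-37) - 19 = ((1 + 3*(-2))/(3 - 2))*(-37) - 19 = ((1 - 6)/1)*(-37) - 19 = (1*(-5))*(-37) - 19 = -5*(-37) - 19 = 185 - 19 = 166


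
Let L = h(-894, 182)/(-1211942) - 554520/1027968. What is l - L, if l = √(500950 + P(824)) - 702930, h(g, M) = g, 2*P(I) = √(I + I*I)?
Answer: -18244498931710909/25954949872 + √(500950 + 5*√6798) ≈ -7.0222e+5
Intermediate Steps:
P(I) = √(I + I²)/2 (P(I) = √(I + I*I)/2 = √(I + I²)/2)
L = -13981814051/25954949872 (L = -894/(-1211942) - 554520/1027968 = -894*(-1/1211942) - 554520*1/1027968 = 447/605971 - 23105/42832 = -13981814051/25954949872 ≈ -0.53870)
l = -702930 + √(500950 + 5*√6798) (l = √(500950 + √(824*(1 + 824))/2) - 702930 = √(500950 + √(824*825)/2) - 702930 = √(500950 + √679800/2) - 702930 = √(500950 + (10*√6798)/2) - 702930 = √(500950 + 5*√6798) - 702930 = -702930 + √(500950 + 5*√6798) ≈ -7.0222e+5)
l - L = (-702930 + √(500950 + 5*√6798)) - 1*(-13981814051/25954949872) = (-702930 + √(500950 + 5*√6798)) + 13981814051/25954949872 = -18244498931710909/25954949872 + √(500950 + 5*√6798)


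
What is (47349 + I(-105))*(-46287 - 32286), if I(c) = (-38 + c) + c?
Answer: -3700866873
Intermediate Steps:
I(c) = -38 + 2*c
(47349 + I(-105))*(-46287 - 32286) = (47349 + (-38 + 2*(-105)))*(-46287 - 32286) = (47349 + (-38 - 210))*(-78573) = (47349 - 248)*(-78573) = 47101*(-78573) = -3700866873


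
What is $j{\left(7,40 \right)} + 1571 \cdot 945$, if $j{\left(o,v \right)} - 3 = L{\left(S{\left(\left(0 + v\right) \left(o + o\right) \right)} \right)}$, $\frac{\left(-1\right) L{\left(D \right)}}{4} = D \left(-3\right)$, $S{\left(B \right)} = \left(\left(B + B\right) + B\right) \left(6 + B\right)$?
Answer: $12895158$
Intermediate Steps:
$S{\left(B \right)} = 3 B \left(6 + B\right)$ ($S{\left(B \right)} = \left(2 B + B\right) \left(6 + B\right) = 3 B \left(6 + B\right)$)
$L{\left(D \right)} = 12 D$ ($L{\left(D \right)} = - 4 D \left(-3\right) = - 4 \left(- 3 D\right) = 12 D$)
$j{\left(o,v \right)} = 3 + 72 o v \left(6 + 2 o v\right)$ ($j{\left(o,v \right)} = 3 + 12 \cdot 3 \left(0 + v\right) \left(o + o\right) \left(6 + \left(0 + v\right) \left(o + o\right)\right) = 3 + 12 \cdot 3 v 2 o \left(6 + v 2 o\right) = 3 + 12 \cdot 3 \cdot 2 o v \left(6 + 2 o v\right) = 3 + 12 \cdot 6 o v \left(6 + 2 o v\right) = 3 + 72 o v \left(6 + 2 o v\right)$)
$j{\left(7,40 \right)} + 1571 \cdot 945 = \left(3 + 144 \cdot 7 \cdot 40 \left(3 + 7 \cdot 40\right)\right) + 1571 \cdot 945 = \left(3 + 144 \cdot 7 \cdot 40 \left(3 + 280\right)\right) + 1484595 = \left(3 + 144 \cdot 7 \cdot 40 \cdot 283\right) + 1484595 = \left(3 + 11410560\right) + 1484595 = 11410563 + 1484595 = 12895158$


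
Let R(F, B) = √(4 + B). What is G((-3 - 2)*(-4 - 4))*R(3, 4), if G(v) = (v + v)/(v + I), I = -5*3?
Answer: 32*√2/5 ≈ 9.0510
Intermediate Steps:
I = -15
G(v) = 2*v/(-15 + v) (G(v) = (v + v)/(v - 15) = (2*v)/(-15 + v) = 2*v/(-15 + v))
G((-3 - 2)*(-4 - 4))*R(3, 4) = (2*((-3 - 2)*(-4 - 4))/(-15 + (-3 - 2)*(-4 - 4)))*√(4 + 4) = (2*(-5*(-8))/(-15 - 5*(-8)))*√8 = (2*40/(-15 + 40))*(2*√2) = (2*40/25)*(2*√2) = (2*40*(1/25))*(2*√2) = 16*(2*√2)/5 = 32*√2/5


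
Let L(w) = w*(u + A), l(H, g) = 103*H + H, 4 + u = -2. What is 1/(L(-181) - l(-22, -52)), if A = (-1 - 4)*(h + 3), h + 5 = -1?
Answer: 1/659 ≈ 0.0015175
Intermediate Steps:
h = -6 (h = -5 - 1 = -6)
u = -6 (u = -4 - 2 = -6)
A = 15 (A = (-1 - 4)*(-6 + 3) = -5*(-3) = 15)
l(H, g) = 104*H
L(w) = 9*w (L(w) = w*(-6 + 15) = w*9 = 9*w)
1/(L(-181) - l(-22, -52)) = 1/(9*(-181) - 104*(-22)) = 1/(-1629 - 1*(-2288)) = 1/(-1629 + 2288) = 1/659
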